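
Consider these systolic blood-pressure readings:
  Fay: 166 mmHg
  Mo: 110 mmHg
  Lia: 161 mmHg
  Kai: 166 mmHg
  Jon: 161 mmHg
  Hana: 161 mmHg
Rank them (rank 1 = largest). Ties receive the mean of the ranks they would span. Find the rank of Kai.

1.5

Sorted (descending): 166, 166, 161, 161, 161, 110
The 2 values of 166 occupy positions 1–2 → average rank (1+2)/2 = 1.5.
The 3 values of 161 occupy positions 3–5 → average rank 4.
Kai has value 166 mmHg → rank 1.5.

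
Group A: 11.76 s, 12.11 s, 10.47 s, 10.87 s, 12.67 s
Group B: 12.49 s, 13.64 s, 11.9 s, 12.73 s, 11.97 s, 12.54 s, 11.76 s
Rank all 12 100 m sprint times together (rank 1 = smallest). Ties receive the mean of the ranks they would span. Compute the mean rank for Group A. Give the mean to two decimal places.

Sorted (ascending): 10.47, 10.87, 11.76, 11.76, 11.9, 11.97, 12.11, 12.49, 12.54, 12.67, 12.73, 13.64
The 2 values of 11.76 occupy positions 3–4 → average rank (3+4)/2 = 3.5.
Group A values → pooled ranks: 11.76→3.5, 12.11→7, 10.47→1, 10.87→2, 12.67→10
Mean rank = (3.5 + 7 + 1 + 2 + 10) / 5 = 4.70

4.70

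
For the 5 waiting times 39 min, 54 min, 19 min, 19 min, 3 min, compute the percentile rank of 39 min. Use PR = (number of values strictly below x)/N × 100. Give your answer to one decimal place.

N = 5.
Strictly below 39: 3. Equal to 39: 1.
PR = 3/5 × 100 = 60.0

60.0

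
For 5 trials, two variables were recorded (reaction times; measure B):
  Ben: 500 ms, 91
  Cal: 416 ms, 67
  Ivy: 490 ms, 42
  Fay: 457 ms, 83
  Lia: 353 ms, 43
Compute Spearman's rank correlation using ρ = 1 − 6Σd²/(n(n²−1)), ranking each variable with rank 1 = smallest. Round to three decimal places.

0.400

Ranks of variable 1: 5, 2, 4, 3, 1
Ranks of variable 2: 5, 3, 1, 4, 2
d = r₁ − r₂: 0, -1, 3, -1, -1
d²: 0, 1, 9, 1, 1; Σd² = 12
ρ = 1 − 6·12/(5·24) = 1 − 72/120 = 0.400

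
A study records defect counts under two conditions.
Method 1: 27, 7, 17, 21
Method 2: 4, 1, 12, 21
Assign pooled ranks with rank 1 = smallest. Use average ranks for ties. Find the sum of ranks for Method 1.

22.5

Sorted (ascending): 1, 4, 7, 12, 17, 21, 21, 27
The 2 values of 21 occupy positions 6–7 → average rank (6+7)/2 = 6.5.
Method 1 values → pooled ranks: 27→8, 7→3, 17→5, 21→6.5
Rank sum = 8 + 3 + 5 + 6.5 = 22.5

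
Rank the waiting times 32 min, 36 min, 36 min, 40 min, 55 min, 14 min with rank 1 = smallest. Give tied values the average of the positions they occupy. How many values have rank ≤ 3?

Sorted (ascending): 14, 32, 36, 36, 40, 55
The 2 values of 36 occupy positions 3–4 → average rank (3+4)/2 = 3.5.
Ranks ≤ 3: {1, 2} → 2 values.

2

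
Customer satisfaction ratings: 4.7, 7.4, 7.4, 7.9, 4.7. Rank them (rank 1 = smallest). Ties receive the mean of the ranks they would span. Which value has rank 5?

Sorted (ascending): 4.7, 4.7, 7.4, 7.4, 7.9
The 2 values of 4.7 occupy positions 1–2 → average rank (1+2)/2 = 1.5.
The 2 values of 7.4 occupy positions 3–4 → average rank (3+4)/2 = 3.5.
Rank 5 → value 7.9.

7.9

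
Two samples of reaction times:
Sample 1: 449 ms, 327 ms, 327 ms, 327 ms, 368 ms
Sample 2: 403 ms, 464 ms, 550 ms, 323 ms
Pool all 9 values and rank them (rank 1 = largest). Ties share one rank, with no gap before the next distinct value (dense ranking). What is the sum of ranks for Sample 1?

26

Sorted (descending): 550, 464, 449, 403, 368, 327, 327, 327, 323
The 3 values of 327 share dense rank 6.
Remaining distinct values take the next consecutive integers.
Sample 1 values → pooled ranks: 449→3, 327→6, 327→6, 327→6, 368→5
Rank sum = 3 + 6 + 6 + 6 + 5 = 26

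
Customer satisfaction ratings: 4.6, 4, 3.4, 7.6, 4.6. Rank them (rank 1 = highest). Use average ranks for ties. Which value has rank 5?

3.4

Sorted (descending): 7.6, 4.6, 4.6, 4, 3.4
The 2 values of 4.6 occupy positions 2–3 → average rank (2+3)/2 = 2.5.
Rank 5 → value 3.4.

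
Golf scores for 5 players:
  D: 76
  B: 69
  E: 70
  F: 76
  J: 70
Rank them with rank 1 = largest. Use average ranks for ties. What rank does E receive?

Sorted (descending): 76, 76, 70, 70, 69
The 2 values of 76 occupy positions 1–2 → average rank (1+2)/2 = 1.5.
The 2 values of 70 occupy positions 3–4 → average rank (3+4)/2 = 3.5.
E has value 70 → rank 3.5.

3.5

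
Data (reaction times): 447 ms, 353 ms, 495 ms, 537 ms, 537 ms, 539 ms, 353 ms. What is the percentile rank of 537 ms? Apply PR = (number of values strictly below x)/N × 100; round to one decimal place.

57.1

N = 7.
Strictly below 537: 4. Equal to 537: 2.
PR = 4/7 × 100 = 57.1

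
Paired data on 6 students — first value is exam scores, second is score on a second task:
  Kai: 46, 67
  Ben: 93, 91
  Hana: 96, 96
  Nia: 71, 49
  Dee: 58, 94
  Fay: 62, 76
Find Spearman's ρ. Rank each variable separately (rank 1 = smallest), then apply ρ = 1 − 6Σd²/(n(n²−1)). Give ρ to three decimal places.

0.429

Ranks of variable 1: 1, 5, 6, 4, 2, 3
Ranks of variable 2: 2, 4, 6, 1, 5, 3
d = r₁ − r₂: -1, 1, 0, 3, -3, 0
d²: 1, 1, 0, 9, 9, 0; Σd² = 20
ρ = 1 − 6·20/(6·35) = 1 − 120/210 = 0.429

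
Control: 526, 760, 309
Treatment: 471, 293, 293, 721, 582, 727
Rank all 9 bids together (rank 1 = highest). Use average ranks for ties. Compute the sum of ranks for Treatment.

Sorted (descending): 760, 727, 721, 582, 526, 471, 309, 293, 293
The 2 values of 293 occupy positions 8–9 → average rank (8+9)/2 = 8.5.
Treatment values → pooled ranks: 471→6, 293→8.5, 293→8.5, 721→3, 582→4, 727→2
Rank sum = 6 + 8.5 + 8.5 + 3 + 4 + 2 = 32

32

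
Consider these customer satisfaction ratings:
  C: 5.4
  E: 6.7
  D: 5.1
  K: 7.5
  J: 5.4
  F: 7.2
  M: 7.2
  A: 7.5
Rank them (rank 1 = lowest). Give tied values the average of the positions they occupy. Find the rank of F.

5.5

Sorted (ascending): 5.1, 5.4, 5.4, 6.7, 7.2, 7.2, 7.5, 7.5
The 2 values of 5.4 occupy positions 2–3 → average rank (2+3)/2 = 2.5.
The 2 values of 7.2 occupy positions 5–6 → average rank (5+6)/2 = 5.5.
The 2 values of 7.5 occupy positions 7–8 → average rank (7+8)/2 = 7.5.
F has value 7.2 → rank 5.5.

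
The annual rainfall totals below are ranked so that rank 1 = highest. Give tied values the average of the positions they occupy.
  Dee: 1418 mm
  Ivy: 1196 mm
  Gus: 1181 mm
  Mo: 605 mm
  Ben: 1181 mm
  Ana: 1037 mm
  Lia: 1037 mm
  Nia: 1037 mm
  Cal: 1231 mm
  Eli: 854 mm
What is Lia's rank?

7

Sorted (descending): 1418, 1231, 1196, 1181, 1181, 1037, 1037, 1037, 854, 605
The 2 values of 1181 occupy positions 4–5 → average rank (4+5)/2 = 4.5.
The 3 values of 1037 occupy positions 6–8 → average rank 7.
Lia has value 1037 mm → rank 7.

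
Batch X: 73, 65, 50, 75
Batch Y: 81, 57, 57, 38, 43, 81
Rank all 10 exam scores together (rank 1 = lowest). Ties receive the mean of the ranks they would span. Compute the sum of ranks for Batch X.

24

Sorted (ascending): 38, 43, 50, 57, 57, 65, 73, 75, 81, 81
The 2 values of 57 occupy positions 4–5 → average rank (4+5)/2 = 4.5.
The 2 values of 81 occupy positions 9–10 → average rank (9+10)/2 = 9.5.
Batch X values → pooled ranks: 73→7, 65→6, 50→3, 75→8
Rank sum = 7 + 6 + 3 + 8 = 24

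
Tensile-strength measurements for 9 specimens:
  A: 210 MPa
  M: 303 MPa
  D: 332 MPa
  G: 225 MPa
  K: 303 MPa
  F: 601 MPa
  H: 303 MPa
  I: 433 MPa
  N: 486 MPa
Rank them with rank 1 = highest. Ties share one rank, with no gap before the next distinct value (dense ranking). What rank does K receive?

5

Sorted (descending): 601, 486, 433, 332, 303, 303, 303, 225, 210
The 3 values of 303 share dense rank 5.
Remaining distinct values take the next consecutive integers.
K has value 303 MPa → rank 5.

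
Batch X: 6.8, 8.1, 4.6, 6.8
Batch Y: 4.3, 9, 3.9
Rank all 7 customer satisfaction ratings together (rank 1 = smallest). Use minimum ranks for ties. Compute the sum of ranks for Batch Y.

Sorted (ascending): 3.9, 4.3, 4.6, 6.8, 6.8, 8.1, 9
The 2 values of 6.8 occupy positions 4–5 → each gets rank 4.
Batch Y values → pooled ranks: 4.3→2, 9→7, 3.9→1
Rank sum = 2 + 7 + 1 = 10

10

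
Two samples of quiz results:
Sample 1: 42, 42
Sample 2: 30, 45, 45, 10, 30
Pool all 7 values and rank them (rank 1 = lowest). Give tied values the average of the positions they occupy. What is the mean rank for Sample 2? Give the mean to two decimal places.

Sorted (ascending): 10, 30, 30, 42, 42, 45, 45
The 2 values of 30 occupy positions 2–3 → average rank (2+3)/2 = 2.5.
The 2 values of 42 occupy positions 4–5 → average rank (4+5)/2 = 4.5.
The 2 values of 45 occupy positions 6–7 → average rank (6+7)/2 = 6.5.
Sample 2 values → pooled ranks: 30→2.5, 45→6.5, 45→6.5, 10→1, 30→2.5
Mean rank = (2.5 + 6.5 + 6.5 + 1 + 2.5) / 5 = 3.80

3.80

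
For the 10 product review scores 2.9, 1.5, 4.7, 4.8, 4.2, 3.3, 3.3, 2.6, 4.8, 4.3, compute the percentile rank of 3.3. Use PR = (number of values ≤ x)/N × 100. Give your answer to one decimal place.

N = 10.
Strictly below 3.3: 3. Equal to 3.3: 2.
PR = 5/10 × 100 = 50.0

50.0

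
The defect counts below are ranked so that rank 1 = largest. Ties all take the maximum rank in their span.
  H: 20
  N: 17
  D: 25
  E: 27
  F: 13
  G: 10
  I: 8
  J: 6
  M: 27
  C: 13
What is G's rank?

8

Sorted (descending): 27, 27, 25, 20, 17, 13, 13, 10, 8, 6
The 2 values of 27 occupy positions 1–2 → each gets rank 2.
The 2 values of 13 occupy positions 6–7 → each gets rank 7.
G has value 10 → rank 8.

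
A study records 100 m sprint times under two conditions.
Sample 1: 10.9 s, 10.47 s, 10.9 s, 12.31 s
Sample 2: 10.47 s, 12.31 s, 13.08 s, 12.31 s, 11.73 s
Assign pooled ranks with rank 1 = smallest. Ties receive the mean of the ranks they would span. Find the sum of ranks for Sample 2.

Sorted (ascending): 10.47, 10.47, 10.9, 10.9, 11.73, 12.31, 12.31, 12.31, 13.08
The 2 values of 10.47 occupy positions 1–2 → average rank (1+2)/2 = 1.5.
The 2 values of 10.9 occupy positions 3–4 → average rank (3+4)/2 = 3.5.
The 3 values of 12.31 occupy positions 6–8 → average rank 7.
Sample 2 values → pooled ranks: 10.47→1.5, 12.31→7, 13.08→9, 12.31→7, 11.73→5
Rank sum = 1.5 + 7 + 9 + 7 + 5 = 29.5

29.5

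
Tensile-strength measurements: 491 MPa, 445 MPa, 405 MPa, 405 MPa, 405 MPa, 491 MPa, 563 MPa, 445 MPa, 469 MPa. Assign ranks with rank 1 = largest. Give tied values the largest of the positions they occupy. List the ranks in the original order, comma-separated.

Sorted (descending): 563, 491, 491, 469, 445, 445, 405, 405, 405
The 2 values of 491 occupy positions 2–3 → each gets rank 3.
The 2 values of 445 occupy positions 5–6 → each gets rank 6.
The 3 values of 405 occupy positions 7–9 → each gets rank 9.

3, 6, 9, 9, 9, 3, 1, 6, 4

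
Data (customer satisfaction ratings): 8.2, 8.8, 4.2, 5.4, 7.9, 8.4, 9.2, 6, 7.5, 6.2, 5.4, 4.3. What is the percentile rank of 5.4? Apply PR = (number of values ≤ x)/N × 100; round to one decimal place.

33.3

N = 12.
Strictly below 5.4: 2. Equal to 5.4: 2.
PR = 4/12 × 100 = 33.3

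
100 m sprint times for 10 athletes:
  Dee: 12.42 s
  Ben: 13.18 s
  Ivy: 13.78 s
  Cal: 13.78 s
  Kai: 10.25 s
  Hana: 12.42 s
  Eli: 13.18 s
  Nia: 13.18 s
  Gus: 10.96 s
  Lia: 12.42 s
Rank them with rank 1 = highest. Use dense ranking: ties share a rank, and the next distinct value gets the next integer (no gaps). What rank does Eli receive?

2

Sorted (descending): 13.78, 13.78, 13.18, 13.18, 13.18, 12.42, 12.42, 12.42, 10.96, 10.25
The 2 values of 13.78 share dense rank 1.
The 3 values of 13.18 share dense rank 2.
The 3 values of 12.42 share dense rank 3.
Remaining distinct values take the next consecutive integers.
Eli has value 13.18 s → rank 2.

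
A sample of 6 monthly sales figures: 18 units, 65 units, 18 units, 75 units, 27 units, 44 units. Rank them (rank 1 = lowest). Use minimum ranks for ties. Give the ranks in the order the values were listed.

Sorted (ascending): 18, 18, 27, 44, 65, 75
The 2 values of 18 occupy positions 1–2 → each gets rank 1.

1, 5, 1, 6, 3, 4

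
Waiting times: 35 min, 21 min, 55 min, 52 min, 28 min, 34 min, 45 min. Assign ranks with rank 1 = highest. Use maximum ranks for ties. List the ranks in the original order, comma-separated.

4, 7, 1, 2, 6, 5, 3

Sorted (descending): 55, 52, 45, 35, 34, 28, 21
No ties — each value takes its position as its rank.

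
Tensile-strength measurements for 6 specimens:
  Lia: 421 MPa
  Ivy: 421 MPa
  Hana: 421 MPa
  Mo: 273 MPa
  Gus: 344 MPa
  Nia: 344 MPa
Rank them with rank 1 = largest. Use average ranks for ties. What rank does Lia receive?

Sorted (descending): 421, 421, 421, 344, 344, 273
The 3 values of 421 occupy positions 1–3 → average rank 2.
The 2 values of 344 occupy positions 4–5 → average rank (4+5)/2 = 4.5.
Lia has value 421 MPa → rank 2.

2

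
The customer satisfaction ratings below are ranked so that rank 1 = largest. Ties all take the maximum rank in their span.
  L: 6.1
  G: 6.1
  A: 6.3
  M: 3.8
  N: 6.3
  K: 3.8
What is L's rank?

4

Sorted (descending): 6.3, 6.3, 6.1, 6.1, 3.8, 3.8
The 2 values of 6.3 occupy positions 1–2 → each gets rank 2.
The 2 values of 6.1 occupy positions 3–4 → each gets rank 4.
The 2 values of 3.8 occupy positions 5–6 → each gets rank 6.
L has value 6.1 → rank 4.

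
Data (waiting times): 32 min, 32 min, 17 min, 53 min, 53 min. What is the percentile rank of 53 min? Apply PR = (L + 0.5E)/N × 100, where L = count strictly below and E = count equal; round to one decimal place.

N = 5.
Strictly below 53: 3. Equal to 53: 2.
PR = (3 + 0.5·2)/5 × 100 = 80.0

80.0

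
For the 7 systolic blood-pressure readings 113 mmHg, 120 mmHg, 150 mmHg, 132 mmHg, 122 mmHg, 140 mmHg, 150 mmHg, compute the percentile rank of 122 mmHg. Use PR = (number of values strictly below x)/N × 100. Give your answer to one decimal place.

N = 7.
Strictly below 122: 2. Equal to 122: 1.
PR = 2/7 × 100 = 28.6

28.6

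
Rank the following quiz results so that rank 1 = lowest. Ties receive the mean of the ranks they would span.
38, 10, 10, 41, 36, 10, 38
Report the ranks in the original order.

5.5, 2, 2, 7, 4, 2, 5.5

Sorted (ascending): 10, 10, 10, 36, 38, 38, 41
The 3 values of 10 occupy positions 1–3 → average rank 2.
The 2 values of 38 occupy positions 5–6 → average rank (5+6)/2 = 5.5.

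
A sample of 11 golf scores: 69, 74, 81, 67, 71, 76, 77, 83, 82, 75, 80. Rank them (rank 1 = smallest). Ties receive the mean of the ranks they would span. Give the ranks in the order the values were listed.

2, 4, 9, 1, 3, 6, 7, 11, 10, 5, 8

Sorted (ascending): 67, 69, 71, 74, 75, 76, 77, 80, 81, 82, 83
No ties — each value takes its position as its rank.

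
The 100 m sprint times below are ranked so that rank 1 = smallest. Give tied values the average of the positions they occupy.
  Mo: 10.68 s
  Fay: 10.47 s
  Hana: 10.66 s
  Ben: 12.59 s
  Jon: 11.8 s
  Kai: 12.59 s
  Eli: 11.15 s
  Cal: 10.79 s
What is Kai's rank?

Sorted (ascending): 10.47, 10.66, 10.68, 10.79, 11.15, 11.8, 12.59, 12.59
The 2 values of 12.59 occupy positions 7–8 → average rank (7+8)/2 = 7.5.
Kai has value 12.59 s → rank 7.5.

7.5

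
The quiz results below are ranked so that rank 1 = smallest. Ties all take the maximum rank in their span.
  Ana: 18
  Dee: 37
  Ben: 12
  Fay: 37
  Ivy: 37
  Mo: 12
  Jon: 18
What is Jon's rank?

Sorted (ascending): 12, 12, 18, 18, 37, 37, 37
The 2 values of 12 occupy positions 1–2 → each gets rank 2.
The 2 values of 18 occupy positions 3–4 → each gets rank 4.
The 3 values of 37 occupy positions 5–7 → each gets rank 7.
Jon has value 18 → rank 4.

4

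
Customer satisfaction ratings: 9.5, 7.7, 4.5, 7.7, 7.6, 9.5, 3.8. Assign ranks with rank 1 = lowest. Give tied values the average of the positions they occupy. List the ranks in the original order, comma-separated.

Sorted (ascending): 3.8, 4.5, 7.6, 7.7, 7.7, 9.5, 9.5
The 2 values of 7.7 occupy positions 4–5 → average rank (4+5)/2 = 4.5.
The 2 values of 9.5 occupy positions 6–7 → average rank (6+7)/2 = 6.5.

6.5, 4.5, 2, 4.5, 3, 6.5, 1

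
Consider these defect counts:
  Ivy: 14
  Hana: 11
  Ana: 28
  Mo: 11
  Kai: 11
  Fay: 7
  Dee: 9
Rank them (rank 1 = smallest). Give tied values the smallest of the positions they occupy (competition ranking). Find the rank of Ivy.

Sorted (ascending): 7, 9, 11, 11, 11, 14, 28
The 3 values of 11 occupy positions 3–5 → each gets rank 3.
Ivy has value 14 → rank 6.

6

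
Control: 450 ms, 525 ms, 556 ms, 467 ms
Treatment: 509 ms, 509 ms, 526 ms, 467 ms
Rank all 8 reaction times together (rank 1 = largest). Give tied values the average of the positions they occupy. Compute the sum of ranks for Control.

Sorted (descending): 556, 526, 525, 509, 509, 467, 467, 450
The 2 values of 509 occupy positions 4–5 → average rank (4+5)/2 = 4.5.
The 2 values of 467 occupy positions 6–7 → average rank (6+7)/2 = 6.5.
Control values → pooled ranks: 450→8, 525→3, 556→1, 467→6.5
Rank sum = 8 + 3 + 1 + 6.5 = 18.5

18.5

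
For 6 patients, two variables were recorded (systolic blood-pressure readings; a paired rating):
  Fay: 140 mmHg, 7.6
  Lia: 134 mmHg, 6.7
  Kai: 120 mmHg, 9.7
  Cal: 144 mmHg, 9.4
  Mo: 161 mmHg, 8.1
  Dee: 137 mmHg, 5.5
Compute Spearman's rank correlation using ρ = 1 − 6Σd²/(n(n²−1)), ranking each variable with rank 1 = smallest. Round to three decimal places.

0.029

Ranks of variable 1: 4, 2, 1, 5, 6, 3
Ranks of variable 2: 3, 2, 6, 5, 4, 1
d = r₁ − r₂: 1, 0, -5, 0, 2, 2
d²: 1, 0, 25, 0, 4, 4; Σd² = 34
ρ = 1 − 6·34/(6·35) = 1 − 204/210 = 0.029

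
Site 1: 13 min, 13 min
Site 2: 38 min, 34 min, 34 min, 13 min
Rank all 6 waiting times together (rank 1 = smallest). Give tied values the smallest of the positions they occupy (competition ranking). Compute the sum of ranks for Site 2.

Sorted (ascending): 13, 13, 13, 34, 34, 38
The 3 values of 13 occupy positions 1–3 → each gets rank 1.
The 2 values of 34 occupy positions 4–5 → each gets rank 4.
Site 2 values → pooled ranks: 38→6, 34→4, 34→4, 13→1
Rank sum = 6 + 4 + 4 + 1 = 15

15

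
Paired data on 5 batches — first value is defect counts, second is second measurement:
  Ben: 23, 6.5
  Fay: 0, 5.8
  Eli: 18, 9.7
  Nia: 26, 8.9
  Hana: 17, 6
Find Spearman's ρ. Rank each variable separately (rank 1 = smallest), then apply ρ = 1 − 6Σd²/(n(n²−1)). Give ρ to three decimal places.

0.700

Ranks of variable 1: 4, 1, 3, 5, 2
Ranks of variable 2: 3, 1, 5, 4, 2
d = r₁ − r₂: 1, 0, -2, 1, 0
d²: 1, 0, 4, 1, 0; Σd² = 6
ρ = 1 − 6·6/(5·24) = 1 − 36/120 = 0.700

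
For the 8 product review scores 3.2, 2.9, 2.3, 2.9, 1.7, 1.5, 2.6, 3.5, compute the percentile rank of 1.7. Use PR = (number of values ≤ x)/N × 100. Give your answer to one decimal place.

25.0

N = 8.
Strictly below 1.7: 1. Equal to 1.7: 1.
PR = 2/8 × 100 = 25.0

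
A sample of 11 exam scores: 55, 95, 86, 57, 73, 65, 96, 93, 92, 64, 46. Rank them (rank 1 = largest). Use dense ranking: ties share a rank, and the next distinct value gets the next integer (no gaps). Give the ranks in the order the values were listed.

10, 2, 5, 9, 6, 7, 1, 3, 4, 8, 11

Sorted (descending): 96, 95, 93, 92, 86, 73, 65, 64, 57, 55, 46
No ties — each value takes its position as its rank.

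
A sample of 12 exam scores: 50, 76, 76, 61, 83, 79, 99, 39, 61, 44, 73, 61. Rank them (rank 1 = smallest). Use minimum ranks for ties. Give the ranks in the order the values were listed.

3, 8, 8, 4, 11, 10, 12, 1, 4, 2, 7, 4

Sorted (ascending): 39, 44, 50, 61, 61, 61, 73, 76, 76, 79, 83, 99
The 3 values of 61 occupy positions 4–6 → each gets rank 4.
The 2 values of 76 occupy positions 8–9 → each gets rank 8.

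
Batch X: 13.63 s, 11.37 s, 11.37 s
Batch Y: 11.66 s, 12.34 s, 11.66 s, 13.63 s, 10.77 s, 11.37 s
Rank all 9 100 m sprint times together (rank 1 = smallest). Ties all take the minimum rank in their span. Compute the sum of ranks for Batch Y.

Sorted (ascending): 10.77, 11.37, 11.37, 11.37, 11.66, 11.66, 12.34, 13.63, 13.63
The 3 values of 11.37 occupy positions 2–4 → each gets rank 2.
The 2 values of 11.66 occupy positions 5–6 → each gets rank 5.
The 2 values of 13.63 occupy positions 8–9 → each gets rank 8.
Batch Y values → pooled ranks: 11.66→5, 12.34→7, 11.66→5, 13.63→8, 10.77→1, 11.37→2
Rank sum = 5 + 7 + 5 + 8 + 1 + 2 = 28

28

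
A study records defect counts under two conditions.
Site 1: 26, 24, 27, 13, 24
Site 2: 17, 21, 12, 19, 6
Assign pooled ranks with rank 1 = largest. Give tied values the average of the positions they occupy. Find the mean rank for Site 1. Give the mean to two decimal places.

3.60

Sorted (descending): 27, 26, 24, 24, 21, 19, 17, 13, 12, 6
The 2 values of 24 occupy positions 3–4 → average rank (3+4)/2 = 3.5.
Site 1 values → pooled ranks: 26→2, 24→3.5, 27→1, 13→8, 24→3.5
Mean rank = (2 + 3.5 + 1 + 8 + 3.5) / 5 = 3.60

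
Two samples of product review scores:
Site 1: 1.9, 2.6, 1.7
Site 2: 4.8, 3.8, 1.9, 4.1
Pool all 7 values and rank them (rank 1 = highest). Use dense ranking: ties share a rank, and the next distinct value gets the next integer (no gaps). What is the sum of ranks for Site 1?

15

Sorted (descending): 4.8, 4.1, 3.8, 2.6, 1.9, 1.9, 1.7
The 2 values of 1.9 share dense rank 5.
Remaining distinct values take the next consecutive integers.
Site 1 values → pooled ranks: 1.9→5, 2.6→4, 1.7→6
Rank sum = 5 + 4 + 6 = 15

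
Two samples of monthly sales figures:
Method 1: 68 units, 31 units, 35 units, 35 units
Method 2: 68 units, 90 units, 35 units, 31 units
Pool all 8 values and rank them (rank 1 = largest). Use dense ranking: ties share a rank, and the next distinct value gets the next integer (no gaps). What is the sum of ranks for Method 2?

10

Sorted (descending): 90, 68, 68, 35, 35, 35, 31, 31
The 2 values of 68 share dense rank 2.
The 3 values of 35 share dense rank 3.
The 2 values of 31 share dense rank 4.
Remaining distinct values take the next consecutive integers.
Method 2 values → pooled ranks: 68→2, 90→1, 35→3, 31→4
Rank sum = 2 + 1 + 3 + 4 = 10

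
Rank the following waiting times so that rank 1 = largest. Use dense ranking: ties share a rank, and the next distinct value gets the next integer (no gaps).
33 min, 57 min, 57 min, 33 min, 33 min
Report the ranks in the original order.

2, 1, 1, 2, 2

Sorted (descending): 57, 57, 33, 33, 33
The 2 values of 57 share dense rank 1.
The 3 values of 33 share dense rank 2.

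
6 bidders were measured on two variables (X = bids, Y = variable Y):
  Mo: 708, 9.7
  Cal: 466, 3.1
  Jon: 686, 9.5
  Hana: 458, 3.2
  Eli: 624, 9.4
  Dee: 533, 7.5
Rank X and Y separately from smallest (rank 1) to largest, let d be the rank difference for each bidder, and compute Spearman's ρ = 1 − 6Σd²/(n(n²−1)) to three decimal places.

0.943

Ranks of variable 1: 6, 2, 5, 1, 4, 3
Ranks of variable 2: 6, 1, 5, 2, 4, 3
d = r₁ − r₂: 0, 1, 0, -1, 0, 0
d²: 0, 1, 0, 1, 0, 0; Σd² = 2
ρ = 1 − 6·2/(6·35) = 1 − 12/210 = 0.943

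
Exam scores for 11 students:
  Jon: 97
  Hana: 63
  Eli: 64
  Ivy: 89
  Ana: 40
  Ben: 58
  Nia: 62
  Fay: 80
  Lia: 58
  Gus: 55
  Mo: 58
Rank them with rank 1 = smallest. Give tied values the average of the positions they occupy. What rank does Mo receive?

4

Sorted (ascending): 40, 55, 58, 58, 58, 62, 63, 64, 80, 89, 97
The 3 values of 58 occupy positions 3–5 → average rank 4.
Mo has value 58 → rank 4.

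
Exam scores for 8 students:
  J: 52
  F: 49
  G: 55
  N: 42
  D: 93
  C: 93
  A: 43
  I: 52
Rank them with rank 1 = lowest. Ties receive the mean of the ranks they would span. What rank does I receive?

4.5

Sorted (ascending): 42, 43, 49, 52, 52, 55, 93, 93
The 2 values of 52 occupy positions 4–5 → average rank (4+5)/2 = 4.5.
The 2 values of 93 occupy positions 7–8 → average rank (7+8)/2 = 7.5.
I has value 52 → rank 4.5.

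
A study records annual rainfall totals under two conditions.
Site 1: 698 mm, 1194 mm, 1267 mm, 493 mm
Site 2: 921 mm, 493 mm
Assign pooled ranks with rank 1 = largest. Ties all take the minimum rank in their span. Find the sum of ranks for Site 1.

12

Sorted (descending): 1267, 1194, 921, 698, 493, 493
The 2 values of 493 occupy positions 5–6 → each gets rank 5.
Site 1 values → pooled ranks: 698→4, 1194→2, 1267→1, 493→5
Rank sum = 4 + 2 + 1 + 5 = 12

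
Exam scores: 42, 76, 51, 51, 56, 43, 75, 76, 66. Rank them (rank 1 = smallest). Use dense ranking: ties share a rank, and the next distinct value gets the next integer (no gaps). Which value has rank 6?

75

Sorted (ascending): 42, 43, 51, 51, 56, 66, 75, 76, 76
The 2 values of 51 share dense rank 3.
The 2 values of 76 share dense rank 7.
Remaining distinct values take the next consecutive integers.
Rank 6 → value 75.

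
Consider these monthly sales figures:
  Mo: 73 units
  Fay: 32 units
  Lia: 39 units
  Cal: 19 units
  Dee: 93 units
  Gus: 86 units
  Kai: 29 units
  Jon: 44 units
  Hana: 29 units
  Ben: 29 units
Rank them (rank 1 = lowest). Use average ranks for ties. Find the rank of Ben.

Sorted (ascending): 19, 29, 29, 29, 32, 39, 44, 73, 86, 93
The 3 values of 29 occupy positions 2–4 → average rank 3.
Ben has value 29 units → rank 3.

3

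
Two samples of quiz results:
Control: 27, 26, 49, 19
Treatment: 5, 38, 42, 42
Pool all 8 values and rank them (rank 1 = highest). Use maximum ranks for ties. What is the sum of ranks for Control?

19

Sorted (descending): 49, 42, 42, 38, 27, 26, 19, 5
The 2 values of 42 occupy positions 2–3 → each gets rank 3.
Control values → pooled ranks: 27→5, 26→6, 49→1, 19→7
Rank sum = 5 + 6 + 1 + 7 = 19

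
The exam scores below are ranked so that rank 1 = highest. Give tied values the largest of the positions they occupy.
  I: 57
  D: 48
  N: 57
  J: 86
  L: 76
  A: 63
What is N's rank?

5

Sorted (descending): 86, 76, 63, 57, 57, 48
The 2 values of 57 occupy positions 4–5 → each gets rank 5.
N has value 57 → rank 5.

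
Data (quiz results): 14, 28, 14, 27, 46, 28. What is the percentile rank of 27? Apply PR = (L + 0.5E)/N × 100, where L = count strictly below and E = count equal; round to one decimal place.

41.7

N = 6.
Strictly below 27: 2. Equal to 27: 1.
PR = (2 + 0.5·1)/6 × 100 = 41.7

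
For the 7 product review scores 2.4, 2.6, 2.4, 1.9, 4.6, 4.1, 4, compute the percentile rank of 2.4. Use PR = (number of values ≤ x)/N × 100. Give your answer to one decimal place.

42.9

N = 7.
Strictly below 2.4: 1. Equal to 2.4: 2.
PR = 3/7 × 100 = 42.9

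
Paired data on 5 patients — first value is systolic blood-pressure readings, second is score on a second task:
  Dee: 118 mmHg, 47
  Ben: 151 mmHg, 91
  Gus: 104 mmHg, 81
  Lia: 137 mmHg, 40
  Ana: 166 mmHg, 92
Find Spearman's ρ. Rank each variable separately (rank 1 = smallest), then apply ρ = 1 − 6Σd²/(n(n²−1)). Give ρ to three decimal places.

0.600

Ranks of variable 1: 2, 4, 1, 3, 5
Ranks of variable 2: 2, 4, 3, 1, 5
d = r₁ − r₂: 0, 0, -2, 2, 0
d²: 0, 0, 4, 4, 0; Σd² = 8
ρ = 1 − 6·8/(5·24) = 1 − 48/120 = 0.600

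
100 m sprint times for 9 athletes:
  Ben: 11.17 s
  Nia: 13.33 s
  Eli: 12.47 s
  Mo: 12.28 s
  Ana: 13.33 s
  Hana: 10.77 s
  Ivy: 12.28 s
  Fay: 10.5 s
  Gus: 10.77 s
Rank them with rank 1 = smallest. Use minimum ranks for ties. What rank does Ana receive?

8

Sorted (ascending): 10.5, 10.77, 10.77, 11.17, 12.28, 12.28, 12.47, 13.33, 13.33
The 2 values of 10.77 occupy positions 2–3 → each gets rank 2.
The 2 values of 12.28 occupy positions 5–6 → each gets rank 5.
The 2 values of 13.33 occupy positions 8–9 → each gets rank 8.
Ana has value 13.33 s → rank 8.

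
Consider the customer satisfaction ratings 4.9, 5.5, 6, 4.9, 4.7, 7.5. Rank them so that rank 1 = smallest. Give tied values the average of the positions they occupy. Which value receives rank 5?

Sorted (ascending): 4.7, 4.9, 4.9, 5.5, 6, 7.5
The 2 values of 4.9 occupy positions 2–3 → average rank (2+3)/2 = 2.5.
Rank 5 → value 6.

6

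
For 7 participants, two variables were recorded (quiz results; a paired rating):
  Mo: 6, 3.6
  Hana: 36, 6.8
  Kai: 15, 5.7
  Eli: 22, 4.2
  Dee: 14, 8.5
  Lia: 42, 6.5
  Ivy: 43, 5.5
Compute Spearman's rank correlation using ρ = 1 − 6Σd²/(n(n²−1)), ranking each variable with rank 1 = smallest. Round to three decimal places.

0.143

Ranks of variable 1: 1, 5, 3, 4, 2, 6, 7
Ranks of variable 2: 1, 6, 4, 2, 7, 5, 3
d = r₁ − r₂: 0, -1, -1, 2, -5, 1, 4
d²: 0, 1, 1, 4, 25, 1, 16; Σd² = 48
ρ = 1 − 6·48/(7·48) = 1 − 288/336 = 0.143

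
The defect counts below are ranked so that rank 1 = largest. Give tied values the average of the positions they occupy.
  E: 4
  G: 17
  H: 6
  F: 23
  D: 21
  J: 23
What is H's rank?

Sorted (descending): 23, 23, 21, 17, 6, 4
The 2 values of 23 occupy positions 1–2 → average rank (1+2)/2 = 1.5.
H has value 6 → rank 5.

5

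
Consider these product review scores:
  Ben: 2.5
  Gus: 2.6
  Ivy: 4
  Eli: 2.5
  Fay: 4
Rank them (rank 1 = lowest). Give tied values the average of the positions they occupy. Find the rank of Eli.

1.5

Sorted (ascending): 2.5, 2.5, 2.6, 4, 4
The 2 values of 2.5 occupy positions 1–2 → average rank (1+2)/2 = 1.5.
The 2 values of 4 occupy positions 4–5 → average rank (4+5)/2 = 4.5.
Eli has value 2.5 → rank 1.5.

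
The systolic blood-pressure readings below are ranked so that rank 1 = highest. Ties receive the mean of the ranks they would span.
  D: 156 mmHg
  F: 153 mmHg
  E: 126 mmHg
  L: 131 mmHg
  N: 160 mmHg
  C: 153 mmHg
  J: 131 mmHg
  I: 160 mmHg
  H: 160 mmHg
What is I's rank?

Sorted (descending): 160, 160, 160, 156, 153, 153, 131, 131, 126
The 3 values of 160 occupy positions 1–3 → average rank 2.
The 2 values of 153 occupy positions 5–6 → average rank (5+6)/2 = 5.5.
The 2 values of 131 occupy positions 7–8 → average rank (7+8)/2 = 7.5.
I has value 160 mmHg → rank 2.

2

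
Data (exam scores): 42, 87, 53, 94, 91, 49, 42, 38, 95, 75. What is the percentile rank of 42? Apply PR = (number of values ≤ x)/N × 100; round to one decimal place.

30.0

N = 10.
Strictly below 42: 1. Equal to 42: 2.
PR = 3/10 × 100 = 30.0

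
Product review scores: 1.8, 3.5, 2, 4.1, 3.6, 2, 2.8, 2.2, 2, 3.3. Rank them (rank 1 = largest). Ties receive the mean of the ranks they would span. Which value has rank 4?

3.3

Sorted (descending): 4.1, 3.6, 3.5, 3.3, 2.8, 2.2, 2, 2, 2, 1.8
The 3 values of 2 occupy positions 7–9 → average rank 8.
Rank 4 → value 3.3.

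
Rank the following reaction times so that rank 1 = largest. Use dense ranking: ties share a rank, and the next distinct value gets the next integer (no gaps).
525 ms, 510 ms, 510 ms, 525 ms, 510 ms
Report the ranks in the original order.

1, 2, 2, 1, 2

Sorted (descending): 525, 525, 510, 510, 510
The 2 values of 525 share dense rank 1.
The 3 values of 510 share dense rank 2.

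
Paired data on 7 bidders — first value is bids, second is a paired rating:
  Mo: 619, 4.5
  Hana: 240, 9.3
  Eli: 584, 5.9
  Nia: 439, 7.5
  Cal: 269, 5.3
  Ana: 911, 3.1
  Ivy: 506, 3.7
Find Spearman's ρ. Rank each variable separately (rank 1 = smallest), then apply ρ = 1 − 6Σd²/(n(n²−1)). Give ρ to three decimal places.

Ranks of variable 1: 6, 1, 5, 3, 2, 7, 4
Ranks of variable 2: 3, 7, 5, 6, 4, 1, 2
d = r₁ − r₂: 3, -6, 0, -3, -2, 6, 2
d²: 9, 36, 0, 9, 4, 36, 4; Σd² = 98
ρ = 1 − 6·98/(7·48) = 1 − 588/336 = -0.750

-0.750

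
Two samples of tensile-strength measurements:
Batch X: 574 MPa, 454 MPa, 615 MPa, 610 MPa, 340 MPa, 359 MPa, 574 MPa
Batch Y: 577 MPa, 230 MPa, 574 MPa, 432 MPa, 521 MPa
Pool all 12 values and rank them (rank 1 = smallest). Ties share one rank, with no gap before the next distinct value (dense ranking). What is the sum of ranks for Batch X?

43

Sorted (ascending): 230, 340, 359, 432, 454, 521, 574, 574, 574, 577, 610, 615
The 3 values of 574 share dense rank 7.
Remaining distinct values take the next consecutive integers.
Batch X values → pooled ranks: 574→7, 454→5, 615→10, 610→9, 340→2, 359→3, 574→7
Rank sum = 7 + 5 + 10 + 9 + 2 + 3 + 7 = 43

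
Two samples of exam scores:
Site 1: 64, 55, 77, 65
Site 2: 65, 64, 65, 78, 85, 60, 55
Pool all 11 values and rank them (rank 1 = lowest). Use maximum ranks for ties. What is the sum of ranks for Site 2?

47

Sorted (ascending): 55, 55, 60, 64, 64, 65, 65, 65, 77, 78, 85
The 2 values of 55 occupy positions 1–2 → each gets rank 2.
The 2 values of 64 occupy positions 4–5 → each gets rank 5.
The 3 values of 65 occupy positions 6–8 → each gets rank 8.
Site 2 values → pooled ranks: 65→8, 64→5, 65→8, 78→10, 85→11, 60→3, 55→2
Rank sum = 8 + 5 + 8 + 10 + 11 + 3 + 2 = 47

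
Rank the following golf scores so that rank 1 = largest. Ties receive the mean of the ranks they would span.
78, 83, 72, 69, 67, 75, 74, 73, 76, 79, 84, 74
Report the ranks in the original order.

Sorted (descending): 84, 83, 79, 78, 76, 75, 74, 74, 73, 72, 69, 67
The 2 values of 74 occupy positions 7–8 → average rank (7+8)/2 = 7.5.

4, 2, 10, 11, 12, 6, 7.5, 9, 5, 3, 1, 7.5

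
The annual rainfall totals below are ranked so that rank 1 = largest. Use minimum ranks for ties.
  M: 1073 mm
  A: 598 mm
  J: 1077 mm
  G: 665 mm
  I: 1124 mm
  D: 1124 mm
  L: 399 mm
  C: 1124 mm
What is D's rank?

Sorted (descending): 1124, 1124, 1124, 1077, 1073, 665, 598, 399
The 3 values of 1124 occupy positions 1–3 → each gets rank 1.
D has value 1124 mm → rank 1.

1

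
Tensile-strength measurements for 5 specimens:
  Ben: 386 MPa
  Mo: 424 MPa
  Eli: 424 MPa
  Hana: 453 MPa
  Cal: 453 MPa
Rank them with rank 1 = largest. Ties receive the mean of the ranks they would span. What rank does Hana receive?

1.5

Sorted (descending): 453, 453, 424, 424, 386
The 2 values of 453 occupy positions 1–2 → average rank (1+2)/2 = 1.5.
The 2 values of 424 occupy positions 3–4 → average rank (3+4)/2 = 3.5.
Hana has value 453 MPa → rank 1.5.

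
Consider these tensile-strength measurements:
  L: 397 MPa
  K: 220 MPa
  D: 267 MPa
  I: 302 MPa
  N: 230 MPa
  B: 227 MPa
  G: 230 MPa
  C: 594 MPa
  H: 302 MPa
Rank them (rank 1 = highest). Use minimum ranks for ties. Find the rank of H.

3

Sorted (descending): 594, 397, 302, 302, 267, 230, 230, 227, 220
The 2 values of 302 occupy positions 3–4 → each gets rank 3.
The 2 values of 230 occupy positions 6–7 → each gets rank 6.
H has value 302 MPa → rank 3.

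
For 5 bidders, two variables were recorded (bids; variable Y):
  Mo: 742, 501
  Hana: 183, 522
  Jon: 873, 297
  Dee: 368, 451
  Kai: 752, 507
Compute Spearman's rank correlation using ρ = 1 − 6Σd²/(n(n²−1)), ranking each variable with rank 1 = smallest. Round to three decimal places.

-0.600

Ranks of variable 1: 3, 1, 5, 2, 4
Ranks of variable 2: 3, 5, 1, 2, 4
d = r₁ − r₂: 0, -4, 4, 0, 0
d²: 0, 16, 16, 0, 0; Σd² = 32
ρ = 1 − 6·32/(5·24) = 1 − 192/120 = -0.600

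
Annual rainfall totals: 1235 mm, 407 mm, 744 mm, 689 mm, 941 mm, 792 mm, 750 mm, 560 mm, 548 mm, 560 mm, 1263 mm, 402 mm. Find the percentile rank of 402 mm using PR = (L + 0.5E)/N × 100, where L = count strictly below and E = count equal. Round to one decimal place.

4.2

N = 12.
Strictly below 402: 0. Equal to 402: 1.
PR = (0 + 0.5·1)/12 × 100 = 4.2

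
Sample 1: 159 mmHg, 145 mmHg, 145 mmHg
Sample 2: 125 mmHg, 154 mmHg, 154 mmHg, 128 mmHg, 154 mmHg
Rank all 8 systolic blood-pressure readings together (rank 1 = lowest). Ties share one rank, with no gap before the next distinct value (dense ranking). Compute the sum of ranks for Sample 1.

Sorted (ascending): 125, 128, 145, 145, 154, 154, 154, 159
The 2 values of 145 share dense rank 3.
The 3 values of 154 share dense rank 4.
Remaining distinct values take the next consecutive integers.
Sample 1 values → pooled ranks: 159→5, 145→3, 145→3
Rank sum = 5 + 3 + 3 = 11

11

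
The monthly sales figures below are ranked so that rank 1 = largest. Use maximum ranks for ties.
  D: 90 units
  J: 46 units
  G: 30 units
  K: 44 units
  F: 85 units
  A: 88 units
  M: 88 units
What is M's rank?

Sorted (descending): 90, 88, 88, 85, 46, 44, 30
The 2 values of 88 occupy positions 2–3 → each gets rank 3.
M has value 88 units → rank 3.

3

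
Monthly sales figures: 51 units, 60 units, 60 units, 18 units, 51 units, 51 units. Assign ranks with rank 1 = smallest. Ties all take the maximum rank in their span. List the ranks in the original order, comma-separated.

Sorted (ascending): 18, 51, 51, 51, 60, 60
The 3 values of 51 occupy positions 2–4 → each gets rank 4.
The 2 values of 60 occupy positions 5–6 → each gets rank 6.

4, 6, 6, 1, 4, 4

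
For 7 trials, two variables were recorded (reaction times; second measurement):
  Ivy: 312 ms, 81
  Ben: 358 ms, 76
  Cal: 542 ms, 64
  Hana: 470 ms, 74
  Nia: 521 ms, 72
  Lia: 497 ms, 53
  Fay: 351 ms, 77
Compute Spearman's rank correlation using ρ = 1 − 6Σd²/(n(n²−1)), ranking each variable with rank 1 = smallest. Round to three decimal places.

-0.893

Ranks of variable 1: 1, 3, 7, 4, 6, 5, 2
Ranks of variable 2: 7, 5, 2, 4, 3, 1, 6
d = r₁ − r₂: -6, -2, 5, 0, 3, 4, -4
d²: 36, 4, 25, 0, 9, 16, 16; Σd² = 106
ρ = 1 − 6·106/(7·48) = 1 − 636/336 = -0.893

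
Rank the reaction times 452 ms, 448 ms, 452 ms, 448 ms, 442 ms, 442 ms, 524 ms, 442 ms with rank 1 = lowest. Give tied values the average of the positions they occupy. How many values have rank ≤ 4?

3

Sorted (ascending): 442, 442, 442, 448, 448, 452, 452, 524
The 3 values of 442 occupy positions 1–3 → average rank 2.
The 2 values of 448 occupy positions 4–5 → average rank (4+5)/2 = 4.5.
The 2 values of 452 occupy positions 6–7 → average rank (6+7)/2 = 6.5.
Ranks ≤ 4: {2, 2, 2} → 3 values.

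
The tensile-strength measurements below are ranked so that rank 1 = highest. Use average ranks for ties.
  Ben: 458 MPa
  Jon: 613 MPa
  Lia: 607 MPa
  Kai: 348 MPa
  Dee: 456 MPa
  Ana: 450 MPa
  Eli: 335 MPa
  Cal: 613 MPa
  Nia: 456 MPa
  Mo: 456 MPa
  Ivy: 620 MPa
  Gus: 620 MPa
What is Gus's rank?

1.5

Sorted (descending): 620, 620, 613, 613, 607, 458, 456, 456, 456, 450, 348, 335
The 2 values of 620 occupy positions 1–2 → average rank (1+2)/2 = 1.5.
The 2 values of 613 occupy positions 3–4 → average rank (3+4)/2 = 3.5.
The 3 values of 456 occupy positions 7–9 → average rank 8.
Gus has value 620 MPa → rank 1.5.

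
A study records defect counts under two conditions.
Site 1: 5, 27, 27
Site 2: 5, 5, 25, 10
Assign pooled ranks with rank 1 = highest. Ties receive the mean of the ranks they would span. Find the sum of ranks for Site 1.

9

Sorted (descending): 27, 27, 25, 10, 5, 5, 5
The 2 values of 27 occupy positions 1–2 → average rank (1+2)/2 = 1.5.
The 3 values of 5 occupy positions 5–7 → average rank 6.
Site 1 values → pooled ranks: 5→6, 27→1.5, 27→1.5
Rank sum = 6 + 1.5 + 1.5 = 9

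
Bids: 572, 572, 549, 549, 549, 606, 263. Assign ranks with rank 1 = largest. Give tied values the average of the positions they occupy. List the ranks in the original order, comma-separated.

Sorted (descending): 606, 572, 572, 549, 549, 549, 263
The 2 values of 572 occupy positions 2–3 → average rank (2+3)/2 = 2.5.
The 3 values of 549 occupy positions 4–6 → average rank 5.

2.5, 2.5, 5, 5, 5, 1, 7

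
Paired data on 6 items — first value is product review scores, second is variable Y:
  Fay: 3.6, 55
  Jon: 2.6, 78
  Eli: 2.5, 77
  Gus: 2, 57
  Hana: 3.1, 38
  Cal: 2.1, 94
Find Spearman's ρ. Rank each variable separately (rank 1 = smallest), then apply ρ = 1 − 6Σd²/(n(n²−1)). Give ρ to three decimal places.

-0.543

Ranks of variable 1: 6, 4, 3, 1, 5, 2
Ranks of variable 2: 2, 5, 4, 3, 1, 6
d = r₁ − r₂: 4, -1, -1, -2, 4, -4
d²: 16, 1, 1, 4, 16, 16; Σd² = 54
ρ = 1 − 6·54/(6·35) = 1 − 324/210 = -0.543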